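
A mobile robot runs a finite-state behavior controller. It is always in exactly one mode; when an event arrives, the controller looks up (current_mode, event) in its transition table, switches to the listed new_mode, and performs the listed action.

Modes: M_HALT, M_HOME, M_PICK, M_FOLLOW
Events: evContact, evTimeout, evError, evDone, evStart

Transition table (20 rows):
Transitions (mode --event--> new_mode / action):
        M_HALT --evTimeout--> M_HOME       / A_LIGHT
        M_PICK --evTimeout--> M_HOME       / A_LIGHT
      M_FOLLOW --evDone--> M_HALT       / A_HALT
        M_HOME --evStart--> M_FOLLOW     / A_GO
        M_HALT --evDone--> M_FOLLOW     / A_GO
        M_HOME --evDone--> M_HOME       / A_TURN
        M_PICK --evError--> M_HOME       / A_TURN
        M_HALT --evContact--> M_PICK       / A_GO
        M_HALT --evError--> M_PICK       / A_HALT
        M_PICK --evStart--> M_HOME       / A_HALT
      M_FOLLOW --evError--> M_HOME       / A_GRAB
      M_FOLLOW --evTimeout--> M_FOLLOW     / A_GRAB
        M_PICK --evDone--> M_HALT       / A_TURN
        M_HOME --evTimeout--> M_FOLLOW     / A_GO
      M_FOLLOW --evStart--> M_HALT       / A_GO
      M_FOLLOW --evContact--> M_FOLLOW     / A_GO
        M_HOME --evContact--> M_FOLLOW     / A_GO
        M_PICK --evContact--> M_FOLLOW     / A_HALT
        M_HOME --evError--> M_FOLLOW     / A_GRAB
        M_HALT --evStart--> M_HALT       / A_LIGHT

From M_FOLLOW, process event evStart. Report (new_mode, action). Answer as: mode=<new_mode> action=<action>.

mode=M_HALT action=A_GO

current mode = M_FOLLOW; filter table to that mode:
  (M_FOLLOW, evDone) → (M_HALT, A_HALT)
  (M_FOLLOW, evError) → (M_HOME, A_GRAB)
  (M_FOLLOW, evTimeout) → (M_FOLLOW, A_GRAB)
  (M_FOLLOW, evStart) → (M_HALT, A_GO)  ← event matches
  (M_FOLLOW, evContact) → (M_FOLLOW, A_GO)
event = evStart selects (M_HALT, A_GO)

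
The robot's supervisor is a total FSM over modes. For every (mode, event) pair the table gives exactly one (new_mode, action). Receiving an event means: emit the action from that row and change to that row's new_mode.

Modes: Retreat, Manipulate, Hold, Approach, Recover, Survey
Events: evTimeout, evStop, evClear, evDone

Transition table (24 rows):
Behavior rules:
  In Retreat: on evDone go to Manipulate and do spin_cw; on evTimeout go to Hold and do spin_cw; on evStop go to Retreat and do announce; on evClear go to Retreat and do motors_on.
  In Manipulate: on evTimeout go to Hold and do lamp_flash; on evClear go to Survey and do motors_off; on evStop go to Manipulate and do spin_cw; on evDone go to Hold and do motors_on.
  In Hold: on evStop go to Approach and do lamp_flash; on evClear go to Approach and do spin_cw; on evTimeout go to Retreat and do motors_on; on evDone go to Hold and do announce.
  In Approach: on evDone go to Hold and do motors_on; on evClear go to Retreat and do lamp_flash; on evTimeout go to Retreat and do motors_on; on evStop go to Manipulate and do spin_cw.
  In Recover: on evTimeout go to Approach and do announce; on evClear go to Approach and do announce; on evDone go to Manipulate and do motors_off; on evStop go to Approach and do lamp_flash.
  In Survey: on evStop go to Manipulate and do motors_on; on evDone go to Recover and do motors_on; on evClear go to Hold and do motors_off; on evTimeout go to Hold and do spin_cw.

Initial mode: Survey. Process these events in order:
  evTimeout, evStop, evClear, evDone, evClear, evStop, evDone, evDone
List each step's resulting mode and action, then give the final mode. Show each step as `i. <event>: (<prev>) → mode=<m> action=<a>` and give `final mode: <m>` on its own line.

final mode: Hold

1. evTimeout: (Survey) → mode=Hold action=spin_cw
2. evStop: (Hold) → mode=Approach action=lamp_flash
3. evClear: (Approach) → mode=Retreat action=lamp_flash
4. evDone: (Retreat) → mode=Manipulate action=spin_cw
5. evClear: (Manipulate) → mode=Survey action=motors_off
6. evStop: (Survey) → mode=Manipulate action=motors_on
7. evDone: (Manipulate) → mode=Hold action=motors_on
8. evDone: (Hold) → mode=Hold action=announce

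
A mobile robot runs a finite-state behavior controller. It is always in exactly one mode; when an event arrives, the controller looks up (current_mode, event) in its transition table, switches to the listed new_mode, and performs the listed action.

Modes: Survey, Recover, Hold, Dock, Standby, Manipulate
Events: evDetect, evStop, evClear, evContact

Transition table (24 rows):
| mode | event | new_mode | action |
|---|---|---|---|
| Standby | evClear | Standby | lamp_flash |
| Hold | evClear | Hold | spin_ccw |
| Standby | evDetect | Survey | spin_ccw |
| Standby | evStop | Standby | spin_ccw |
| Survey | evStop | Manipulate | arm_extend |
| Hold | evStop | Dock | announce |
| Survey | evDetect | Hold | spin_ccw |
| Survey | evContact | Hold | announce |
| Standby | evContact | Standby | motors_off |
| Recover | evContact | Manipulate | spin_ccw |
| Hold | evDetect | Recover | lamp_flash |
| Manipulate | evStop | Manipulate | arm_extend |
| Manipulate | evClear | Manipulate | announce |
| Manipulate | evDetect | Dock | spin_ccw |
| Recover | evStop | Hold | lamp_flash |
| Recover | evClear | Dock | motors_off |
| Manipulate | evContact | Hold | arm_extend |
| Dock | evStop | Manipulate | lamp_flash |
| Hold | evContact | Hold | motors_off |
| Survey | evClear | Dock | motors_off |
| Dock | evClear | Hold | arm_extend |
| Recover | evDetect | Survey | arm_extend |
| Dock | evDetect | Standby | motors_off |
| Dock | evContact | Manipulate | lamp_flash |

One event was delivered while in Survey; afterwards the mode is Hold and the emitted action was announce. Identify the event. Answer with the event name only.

try evDetect: (Survey, evDetect) → (Hold, spin_ccw)
try evStop: (Survey, evStop) → (Manipulate, arm_extend)
try evClear: (Survey, evClear) → (Dock, motors_off)
try evContact: (Survey, evContact) → (Hold, announce)  ← matches

evContact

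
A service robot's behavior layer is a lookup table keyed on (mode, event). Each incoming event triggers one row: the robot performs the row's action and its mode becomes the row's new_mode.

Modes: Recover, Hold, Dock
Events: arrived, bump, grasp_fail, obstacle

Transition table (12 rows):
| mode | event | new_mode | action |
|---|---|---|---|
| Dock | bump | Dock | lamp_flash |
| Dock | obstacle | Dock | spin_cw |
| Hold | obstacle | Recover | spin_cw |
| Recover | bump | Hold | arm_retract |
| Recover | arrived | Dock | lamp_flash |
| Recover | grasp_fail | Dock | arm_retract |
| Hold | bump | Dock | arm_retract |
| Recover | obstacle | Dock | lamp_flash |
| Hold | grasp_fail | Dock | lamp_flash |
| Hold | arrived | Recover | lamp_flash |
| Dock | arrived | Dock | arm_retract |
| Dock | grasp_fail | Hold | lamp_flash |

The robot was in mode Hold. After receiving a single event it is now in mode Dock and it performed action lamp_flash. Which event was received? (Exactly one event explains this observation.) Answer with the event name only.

grasp_fail

try arrived: (Hold, arrived) → (Recover, lamp_flash)
try bump: (Hold, bump) → (Dock, arm_retract)
try grasp_fail: (Hold, grasp_fail) → (Dock, lamp_flash)  ← matches
try obstacle: (Hold, obstacle) → (Recover, spin_cw)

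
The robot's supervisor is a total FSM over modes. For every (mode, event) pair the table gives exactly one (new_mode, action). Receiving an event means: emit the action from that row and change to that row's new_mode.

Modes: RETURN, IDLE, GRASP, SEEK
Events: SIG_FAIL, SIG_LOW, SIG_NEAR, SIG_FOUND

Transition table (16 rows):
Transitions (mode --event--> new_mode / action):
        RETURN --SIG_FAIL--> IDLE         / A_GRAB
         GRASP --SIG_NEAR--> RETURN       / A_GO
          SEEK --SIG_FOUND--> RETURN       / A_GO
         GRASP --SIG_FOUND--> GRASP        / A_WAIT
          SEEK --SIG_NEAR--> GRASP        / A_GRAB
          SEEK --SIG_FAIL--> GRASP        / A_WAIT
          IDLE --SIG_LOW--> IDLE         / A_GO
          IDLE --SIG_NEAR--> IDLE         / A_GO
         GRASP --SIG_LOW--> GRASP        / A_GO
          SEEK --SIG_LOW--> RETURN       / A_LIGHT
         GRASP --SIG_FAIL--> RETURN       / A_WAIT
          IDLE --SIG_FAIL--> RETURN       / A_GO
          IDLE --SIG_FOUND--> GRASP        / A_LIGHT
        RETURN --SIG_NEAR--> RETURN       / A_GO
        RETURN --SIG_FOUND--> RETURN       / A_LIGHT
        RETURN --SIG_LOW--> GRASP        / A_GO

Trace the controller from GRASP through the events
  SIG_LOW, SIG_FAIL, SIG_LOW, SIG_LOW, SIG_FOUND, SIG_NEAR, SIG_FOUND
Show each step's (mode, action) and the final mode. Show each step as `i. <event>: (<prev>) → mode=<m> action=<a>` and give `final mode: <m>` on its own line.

1. SIG_LOW: (GRASP) → mode=GRASP action=A_GO
2. SIG_FAIL: (GRASP) → mode=RETURN action=A_WAIT
3. SIG_LOW: (RETURN) → mode=GRASP action=A_GO
4. SIG_LOW: (GRASP) → mode=GRASP action=A_GO
5. SIG_FOUND: (GRASP) → mode=GRASP action=A_WAIT
6. SIG_NEAR: (GRASP) → mode=RETURN action=A_GO
7. SIG_FOUND: (RETURN) → mode=RETURN action=A_LIGHT

final mode: RETURN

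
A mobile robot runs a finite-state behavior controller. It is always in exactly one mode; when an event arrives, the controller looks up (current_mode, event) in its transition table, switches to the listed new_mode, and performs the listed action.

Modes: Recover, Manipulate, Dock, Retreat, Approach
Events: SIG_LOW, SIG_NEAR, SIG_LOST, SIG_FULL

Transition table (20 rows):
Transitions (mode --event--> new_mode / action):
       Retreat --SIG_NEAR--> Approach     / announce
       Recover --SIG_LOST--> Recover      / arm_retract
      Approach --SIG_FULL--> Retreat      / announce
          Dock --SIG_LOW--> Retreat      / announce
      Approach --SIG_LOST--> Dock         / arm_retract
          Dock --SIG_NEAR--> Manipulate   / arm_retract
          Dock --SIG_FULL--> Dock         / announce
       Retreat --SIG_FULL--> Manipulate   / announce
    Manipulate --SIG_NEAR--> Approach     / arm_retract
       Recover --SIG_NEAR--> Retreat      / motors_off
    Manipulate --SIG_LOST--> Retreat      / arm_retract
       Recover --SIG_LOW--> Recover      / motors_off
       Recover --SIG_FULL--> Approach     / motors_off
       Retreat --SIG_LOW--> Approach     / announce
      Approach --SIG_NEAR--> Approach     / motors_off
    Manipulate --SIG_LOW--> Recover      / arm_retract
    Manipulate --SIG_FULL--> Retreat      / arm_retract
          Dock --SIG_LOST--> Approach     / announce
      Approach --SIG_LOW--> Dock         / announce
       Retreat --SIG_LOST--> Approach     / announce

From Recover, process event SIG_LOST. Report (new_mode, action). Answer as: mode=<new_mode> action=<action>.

current mode = Recover; filter table to that mode:
  (Recover, SIG_LOST) → (Recover, arm_retract)  ← event matches
  (Recover, SIG_NEAR) → (Retreat, motors_off)
  (Recover, SIG_LOW) → (Recover, motors_off)
  (Recover, SIG_FULL) → (Approach, motors_off)
event = SIG_LOST selects (Recover, arm_retract)

mode=Recover action=arm_retract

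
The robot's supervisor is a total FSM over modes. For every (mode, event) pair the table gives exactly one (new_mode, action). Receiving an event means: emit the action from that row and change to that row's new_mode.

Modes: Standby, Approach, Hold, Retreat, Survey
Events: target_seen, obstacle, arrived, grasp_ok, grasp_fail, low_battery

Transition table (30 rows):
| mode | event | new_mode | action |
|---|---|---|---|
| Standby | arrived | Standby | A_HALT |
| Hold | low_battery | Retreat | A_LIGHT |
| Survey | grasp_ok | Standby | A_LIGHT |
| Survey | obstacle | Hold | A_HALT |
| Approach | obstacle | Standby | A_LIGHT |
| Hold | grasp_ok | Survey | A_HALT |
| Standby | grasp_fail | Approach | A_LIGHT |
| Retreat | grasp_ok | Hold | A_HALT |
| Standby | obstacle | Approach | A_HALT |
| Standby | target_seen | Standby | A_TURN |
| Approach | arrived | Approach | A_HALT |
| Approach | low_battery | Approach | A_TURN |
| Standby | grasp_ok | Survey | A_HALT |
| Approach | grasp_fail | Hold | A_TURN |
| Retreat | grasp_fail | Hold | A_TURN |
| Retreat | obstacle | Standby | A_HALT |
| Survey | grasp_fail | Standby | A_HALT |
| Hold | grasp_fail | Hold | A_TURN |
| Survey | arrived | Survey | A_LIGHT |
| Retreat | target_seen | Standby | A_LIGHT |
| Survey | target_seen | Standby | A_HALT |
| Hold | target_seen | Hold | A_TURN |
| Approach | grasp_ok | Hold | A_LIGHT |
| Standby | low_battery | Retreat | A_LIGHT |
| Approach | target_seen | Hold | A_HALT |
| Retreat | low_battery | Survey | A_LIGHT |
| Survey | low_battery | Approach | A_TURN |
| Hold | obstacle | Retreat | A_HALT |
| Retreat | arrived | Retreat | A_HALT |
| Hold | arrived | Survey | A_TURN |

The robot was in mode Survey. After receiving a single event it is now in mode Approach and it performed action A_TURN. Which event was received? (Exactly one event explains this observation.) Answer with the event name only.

low_battery

try target_seen: (Survey, target_seen) → (Standby, A_HALT)
try obstacle: (Survey, obstacle) → (Hold, A_HALT)
try arrived: (Survey, arrived) → (Survey, A_LIGHT)
try grasp_ok: (Survey, grasp_ok) → (Standby, A_LIGHT)
try grasp_fail: (Survey, grasp_fail) → (Standby, A_HALT)
try low_battery: (Survey, low_battery) → (Approach, A_TURN)  ← matches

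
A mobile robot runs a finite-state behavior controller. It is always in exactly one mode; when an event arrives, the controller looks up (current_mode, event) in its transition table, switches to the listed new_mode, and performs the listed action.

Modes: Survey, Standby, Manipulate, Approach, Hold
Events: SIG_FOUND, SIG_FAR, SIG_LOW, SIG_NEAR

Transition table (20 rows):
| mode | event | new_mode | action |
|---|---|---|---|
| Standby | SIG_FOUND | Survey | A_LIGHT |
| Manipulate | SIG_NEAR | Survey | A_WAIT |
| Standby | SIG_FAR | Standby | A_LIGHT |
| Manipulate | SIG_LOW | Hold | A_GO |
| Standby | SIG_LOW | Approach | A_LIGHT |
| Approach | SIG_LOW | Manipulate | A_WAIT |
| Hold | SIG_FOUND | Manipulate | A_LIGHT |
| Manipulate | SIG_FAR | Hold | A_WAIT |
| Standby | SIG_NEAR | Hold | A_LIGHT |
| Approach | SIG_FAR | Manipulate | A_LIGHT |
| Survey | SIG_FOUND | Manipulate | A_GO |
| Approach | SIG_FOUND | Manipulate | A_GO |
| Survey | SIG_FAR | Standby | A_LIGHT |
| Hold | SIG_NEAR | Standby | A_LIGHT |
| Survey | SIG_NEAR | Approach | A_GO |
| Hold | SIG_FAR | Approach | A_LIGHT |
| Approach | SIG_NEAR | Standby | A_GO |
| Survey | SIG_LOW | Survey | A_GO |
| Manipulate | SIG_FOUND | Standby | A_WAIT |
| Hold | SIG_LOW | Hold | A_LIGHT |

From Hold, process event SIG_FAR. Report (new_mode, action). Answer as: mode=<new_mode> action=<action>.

mode=Approach action=A_LIGHT

current mode = Hold; filter table to that mode:
  (Hold, SIG_FOUND) → (Manipulate, A_LIGHT)
  (Hold, SIG_NEAR) → (Standby, A_LIGHT)
  (Hold, SIG_FAR) → (Approach, A_LIGHT)  ← event matches
  (Hold, SIG_LOW) → (Hold, A_LIGHT)
event = SIG_FAR selects (Approach, A_LIGHT)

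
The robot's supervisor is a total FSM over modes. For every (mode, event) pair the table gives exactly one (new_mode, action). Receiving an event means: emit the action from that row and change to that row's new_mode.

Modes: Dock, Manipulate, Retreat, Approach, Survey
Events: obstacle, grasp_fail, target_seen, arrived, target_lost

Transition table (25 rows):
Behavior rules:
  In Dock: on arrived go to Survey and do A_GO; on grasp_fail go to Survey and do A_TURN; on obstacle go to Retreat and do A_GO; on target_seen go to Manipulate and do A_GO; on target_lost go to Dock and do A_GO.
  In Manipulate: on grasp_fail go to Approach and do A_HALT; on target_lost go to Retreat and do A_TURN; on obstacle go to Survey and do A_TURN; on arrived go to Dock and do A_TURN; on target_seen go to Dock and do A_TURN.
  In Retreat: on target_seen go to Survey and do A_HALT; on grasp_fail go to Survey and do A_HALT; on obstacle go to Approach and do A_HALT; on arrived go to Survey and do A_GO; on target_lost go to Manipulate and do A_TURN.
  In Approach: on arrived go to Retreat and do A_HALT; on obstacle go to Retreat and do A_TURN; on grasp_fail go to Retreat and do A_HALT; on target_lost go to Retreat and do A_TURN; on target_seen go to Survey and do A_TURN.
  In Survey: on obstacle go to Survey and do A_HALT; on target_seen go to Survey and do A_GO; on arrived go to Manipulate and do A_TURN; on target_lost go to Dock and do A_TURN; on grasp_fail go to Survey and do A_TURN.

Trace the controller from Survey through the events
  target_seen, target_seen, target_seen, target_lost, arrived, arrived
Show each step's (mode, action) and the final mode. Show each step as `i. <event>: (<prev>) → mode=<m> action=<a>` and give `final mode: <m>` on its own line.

final mode: Manipulate

1. target_seen: (Survey) → mode=Survey action=A_GO
2. target_seen: (Survey) → mode=Survey action=A_GO
3. target_seen: (Survey) → mode=Survey action=A_GO
4. target_lost: (Survey) → mode=Dock action=A_TURN
5. arrived: (Dock) → mode=Survey action=A_GO
6. arrived: (Survey) → mode=Manipulate action=A_TURN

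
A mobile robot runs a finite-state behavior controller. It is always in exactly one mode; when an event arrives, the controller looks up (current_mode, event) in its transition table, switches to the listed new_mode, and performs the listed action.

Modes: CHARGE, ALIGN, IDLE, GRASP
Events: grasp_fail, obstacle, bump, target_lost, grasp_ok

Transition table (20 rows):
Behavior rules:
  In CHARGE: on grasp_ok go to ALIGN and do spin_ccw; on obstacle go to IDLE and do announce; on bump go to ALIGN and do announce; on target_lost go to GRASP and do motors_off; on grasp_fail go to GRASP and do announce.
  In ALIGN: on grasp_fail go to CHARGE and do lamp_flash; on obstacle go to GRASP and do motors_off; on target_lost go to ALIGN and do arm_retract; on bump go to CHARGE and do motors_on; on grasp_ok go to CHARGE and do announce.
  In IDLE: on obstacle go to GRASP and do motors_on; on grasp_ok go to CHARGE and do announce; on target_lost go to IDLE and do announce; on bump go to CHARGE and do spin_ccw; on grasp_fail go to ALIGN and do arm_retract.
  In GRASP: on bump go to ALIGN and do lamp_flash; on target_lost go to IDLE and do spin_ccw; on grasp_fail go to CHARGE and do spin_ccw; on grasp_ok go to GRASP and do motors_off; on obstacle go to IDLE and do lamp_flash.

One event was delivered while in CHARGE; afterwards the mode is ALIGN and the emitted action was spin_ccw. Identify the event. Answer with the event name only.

try grasp_fail: (CHARGE, grasp_fail) → (GRASP, announce)
try obstacle: (CHARGE, obstacle) → (IDLE, announce)
try bump: (CHARGE, bump) → (ALIGN, announce)
try target_lost: (CHARGE, target_lost) → (GRASP, motors_off)
try grasp_ok: (CHARGE, grasp_ok) → (ALIGN, spin_ccw)  ← matches

grasp_ok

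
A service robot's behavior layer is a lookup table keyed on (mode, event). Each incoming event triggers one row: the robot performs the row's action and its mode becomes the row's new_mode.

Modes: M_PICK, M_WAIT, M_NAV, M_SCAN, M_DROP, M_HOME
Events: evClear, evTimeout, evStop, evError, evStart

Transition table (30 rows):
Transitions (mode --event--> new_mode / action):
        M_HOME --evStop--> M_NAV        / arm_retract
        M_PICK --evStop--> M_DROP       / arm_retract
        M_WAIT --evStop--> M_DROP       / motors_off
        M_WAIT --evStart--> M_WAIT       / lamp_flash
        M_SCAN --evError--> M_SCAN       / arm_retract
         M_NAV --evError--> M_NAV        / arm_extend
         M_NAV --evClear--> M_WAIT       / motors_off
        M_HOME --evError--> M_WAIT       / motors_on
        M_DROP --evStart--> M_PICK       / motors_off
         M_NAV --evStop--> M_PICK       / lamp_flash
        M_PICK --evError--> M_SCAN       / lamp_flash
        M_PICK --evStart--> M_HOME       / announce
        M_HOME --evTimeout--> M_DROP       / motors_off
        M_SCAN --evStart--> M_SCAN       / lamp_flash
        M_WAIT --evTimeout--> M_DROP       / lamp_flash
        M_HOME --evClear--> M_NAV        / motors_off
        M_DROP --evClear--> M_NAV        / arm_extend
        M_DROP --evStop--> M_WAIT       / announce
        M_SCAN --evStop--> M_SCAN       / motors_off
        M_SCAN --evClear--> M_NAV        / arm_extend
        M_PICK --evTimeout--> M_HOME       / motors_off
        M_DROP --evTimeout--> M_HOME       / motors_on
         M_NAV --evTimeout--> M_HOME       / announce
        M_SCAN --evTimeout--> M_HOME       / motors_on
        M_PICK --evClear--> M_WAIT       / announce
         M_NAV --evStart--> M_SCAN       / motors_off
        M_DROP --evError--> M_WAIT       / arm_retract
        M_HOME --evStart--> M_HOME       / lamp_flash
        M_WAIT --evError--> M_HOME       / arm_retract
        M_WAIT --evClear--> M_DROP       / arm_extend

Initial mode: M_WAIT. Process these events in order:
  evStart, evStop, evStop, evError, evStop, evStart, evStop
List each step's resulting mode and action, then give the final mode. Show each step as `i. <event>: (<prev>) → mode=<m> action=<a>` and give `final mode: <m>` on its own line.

1. evStart: (M_WAIT) → mode=M_WAIT action=lamp_flash
2. evStop: (M_WAIT) → mode=M_DROP action=motors_off
3. evStop: (M_DROP) → mode=M_WAIT action=announce
4. evError: (M_WAIT) → mode=M_HOME action=arm_retract
5. evStop: (M_HOME) → mode=M_NAV action=arm_retract
6. evStart: (M_NAV) → mode=M_SCAN action=motors_off
7. evStop: (M_SCAN) → mode=M_SCAN action=motors_off

final mode: M_SCAN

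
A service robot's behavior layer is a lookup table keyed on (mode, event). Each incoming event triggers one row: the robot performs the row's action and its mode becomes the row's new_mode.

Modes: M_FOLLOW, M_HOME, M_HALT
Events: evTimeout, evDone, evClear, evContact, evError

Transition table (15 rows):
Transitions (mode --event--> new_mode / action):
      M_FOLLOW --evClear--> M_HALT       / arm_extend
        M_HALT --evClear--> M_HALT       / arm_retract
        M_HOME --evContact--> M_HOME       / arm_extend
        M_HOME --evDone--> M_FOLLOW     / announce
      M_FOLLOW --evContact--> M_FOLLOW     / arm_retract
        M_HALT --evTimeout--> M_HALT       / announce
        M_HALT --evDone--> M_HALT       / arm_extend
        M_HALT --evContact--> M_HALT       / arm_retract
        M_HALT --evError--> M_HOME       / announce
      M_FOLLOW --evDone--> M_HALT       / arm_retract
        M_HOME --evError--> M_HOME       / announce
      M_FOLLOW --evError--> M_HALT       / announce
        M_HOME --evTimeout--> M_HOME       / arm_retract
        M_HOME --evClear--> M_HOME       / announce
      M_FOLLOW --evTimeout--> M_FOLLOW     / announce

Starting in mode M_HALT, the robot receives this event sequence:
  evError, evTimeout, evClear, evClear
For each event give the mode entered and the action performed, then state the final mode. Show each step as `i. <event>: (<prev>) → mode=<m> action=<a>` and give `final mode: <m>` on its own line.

final mode: M_HOME

1. evError: (M_HALT) → mode=M_HOME action=announce
2. evTimeout: (M_HOME) → mode=M_HOME action=arm_retract
3. evClear: (M_HOME) → mode=M_HOME action=announce
4. evClear: (M_HOME) → mode=M_HOME action=announce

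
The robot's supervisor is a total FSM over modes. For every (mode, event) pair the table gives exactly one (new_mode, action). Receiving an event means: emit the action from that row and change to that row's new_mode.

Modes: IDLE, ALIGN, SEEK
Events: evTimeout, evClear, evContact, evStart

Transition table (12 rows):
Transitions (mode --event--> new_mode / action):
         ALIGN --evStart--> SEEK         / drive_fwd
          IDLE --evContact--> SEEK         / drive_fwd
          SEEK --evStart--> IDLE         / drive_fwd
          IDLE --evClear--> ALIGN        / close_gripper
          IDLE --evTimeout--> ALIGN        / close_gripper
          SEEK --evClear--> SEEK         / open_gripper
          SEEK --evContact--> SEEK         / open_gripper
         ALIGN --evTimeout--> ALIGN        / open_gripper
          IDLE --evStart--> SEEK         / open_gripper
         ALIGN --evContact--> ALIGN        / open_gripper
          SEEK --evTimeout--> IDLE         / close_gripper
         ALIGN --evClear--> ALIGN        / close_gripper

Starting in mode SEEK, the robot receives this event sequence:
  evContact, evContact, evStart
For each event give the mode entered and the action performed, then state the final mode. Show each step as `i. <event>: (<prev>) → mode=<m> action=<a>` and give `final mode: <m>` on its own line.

final mode: IDLE

1. evContact: (SEEK) → mode=SEEK action=open_gripper
2. evContact: (SEEK) → mode=SEEK action=open_gripper
3. evStart: (SEEK) → mode=IDLE action=drive_fwd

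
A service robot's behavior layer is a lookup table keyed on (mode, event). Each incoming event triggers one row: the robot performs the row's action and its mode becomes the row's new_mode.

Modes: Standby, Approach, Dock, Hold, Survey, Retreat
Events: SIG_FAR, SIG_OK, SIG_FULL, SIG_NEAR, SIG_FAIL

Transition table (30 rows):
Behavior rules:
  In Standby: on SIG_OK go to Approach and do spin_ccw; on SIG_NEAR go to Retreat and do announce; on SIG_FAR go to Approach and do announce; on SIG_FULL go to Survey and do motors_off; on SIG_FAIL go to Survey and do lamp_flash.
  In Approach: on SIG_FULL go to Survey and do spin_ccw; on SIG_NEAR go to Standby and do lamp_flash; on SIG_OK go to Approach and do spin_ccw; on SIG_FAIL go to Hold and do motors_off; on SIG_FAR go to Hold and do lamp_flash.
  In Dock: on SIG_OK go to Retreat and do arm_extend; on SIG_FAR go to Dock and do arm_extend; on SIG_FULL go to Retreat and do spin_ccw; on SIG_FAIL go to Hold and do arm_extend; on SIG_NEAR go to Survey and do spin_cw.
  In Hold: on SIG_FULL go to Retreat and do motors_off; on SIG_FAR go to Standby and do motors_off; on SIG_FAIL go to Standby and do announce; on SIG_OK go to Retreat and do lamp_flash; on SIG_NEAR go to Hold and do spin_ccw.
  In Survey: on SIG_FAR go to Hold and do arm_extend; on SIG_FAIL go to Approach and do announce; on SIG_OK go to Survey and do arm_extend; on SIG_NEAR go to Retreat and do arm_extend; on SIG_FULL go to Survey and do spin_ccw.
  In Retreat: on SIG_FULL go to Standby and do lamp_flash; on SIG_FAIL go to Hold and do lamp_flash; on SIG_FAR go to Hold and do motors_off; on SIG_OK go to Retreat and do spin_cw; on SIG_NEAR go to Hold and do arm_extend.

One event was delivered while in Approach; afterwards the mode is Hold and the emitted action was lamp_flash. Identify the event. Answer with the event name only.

SIG_FAR

try SIG_FAR: (Approach, SIG_FAR) → (Hold, lamp_flash)  ← matches
try SIG_OK: (Approach, SIG_OK) → (Approach, spin_ccw)
try SIG_FULL: (Approach, SIG_FULL) → (Survey, spin_ccw)
try SIG_NEAR: (Approach, SIG_NEAR) → (Standby, lamp_flash)
try SIG_FAIL: (Approach, SIG_FAIL) → (Hold, motors_off)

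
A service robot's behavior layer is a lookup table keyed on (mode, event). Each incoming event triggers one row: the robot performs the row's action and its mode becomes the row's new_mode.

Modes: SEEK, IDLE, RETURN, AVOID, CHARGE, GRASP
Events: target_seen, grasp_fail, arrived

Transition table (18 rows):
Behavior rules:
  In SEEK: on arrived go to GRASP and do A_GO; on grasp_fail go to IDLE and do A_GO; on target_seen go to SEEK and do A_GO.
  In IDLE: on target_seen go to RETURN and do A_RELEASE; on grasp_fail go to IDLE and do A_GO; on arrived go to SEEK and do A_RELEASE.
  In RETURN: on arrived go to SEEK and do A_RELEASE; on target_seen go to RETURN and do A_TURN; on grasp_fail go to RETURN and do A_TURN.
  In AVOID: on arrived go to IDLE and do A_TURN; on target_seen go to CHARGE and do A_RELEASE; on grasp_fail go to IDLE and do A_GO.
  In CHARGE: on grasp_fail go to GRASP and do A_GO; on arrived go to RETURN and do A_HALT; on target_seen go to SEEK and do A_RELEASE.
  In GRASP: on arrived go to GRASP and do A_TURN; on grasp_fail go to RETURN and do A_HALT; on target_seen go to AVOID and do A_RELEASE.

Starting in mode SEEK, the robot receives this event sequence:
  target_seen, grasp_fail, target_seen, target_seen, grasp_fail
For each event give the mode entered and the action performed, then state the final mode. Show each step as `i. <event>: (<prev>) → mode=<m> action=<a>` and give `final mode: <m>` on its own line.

1. target_seen: (SEEK) → mode=SEEK action=A_GO
2. grasp_fail: (SEEK) → mode=IDLE action=A_GO
3. target_seen: (IDLE) → mode=RETURN action=A_RELEASE
4. target_seen: (RETURN) → mode=RETURN action=A_TURN
5. grasp_fail: (RETURN) → mode=RETURN action=A_TURN

final mode: RETURN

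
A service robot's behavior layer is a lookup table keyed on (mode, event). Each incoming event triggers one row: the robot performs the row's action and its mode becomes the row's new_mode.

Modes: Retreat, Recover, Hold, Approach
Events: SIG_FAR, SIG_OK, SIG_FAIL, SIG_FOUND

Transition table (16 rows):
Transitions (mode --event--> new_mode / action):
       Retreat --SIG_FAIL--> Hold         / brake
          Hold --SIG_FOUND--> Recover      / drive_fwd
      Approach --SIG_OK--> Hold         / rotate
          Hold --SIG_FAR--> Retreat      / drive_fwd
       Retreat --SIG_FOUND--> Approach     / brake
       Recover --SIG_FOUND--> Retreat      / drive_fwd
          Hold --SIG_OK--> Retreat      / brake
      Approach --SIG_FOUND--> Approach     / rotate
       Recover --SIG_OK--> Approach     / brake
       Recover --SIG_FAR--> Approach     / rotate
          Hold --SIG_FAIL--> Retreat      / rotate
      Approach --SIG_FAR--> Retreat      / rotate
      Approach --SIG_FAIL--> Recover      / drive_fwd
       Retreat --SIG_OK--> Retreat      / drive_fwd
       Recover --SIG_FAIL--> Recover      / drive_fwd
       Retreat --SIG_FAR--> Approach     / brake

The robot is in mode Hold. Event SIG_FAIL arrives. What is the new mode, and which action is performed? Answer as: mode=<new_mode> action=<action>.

mode=Retreat action=rotate

current mode = Hold; filter table to that mode:
  (Hold, SIG_FOUND) → (Recover, drive_fwd)
  (Hold, SIG_FAR) → (Retreat, drive_fwd)
  (Hold, SIG_OK) → (Retreat, brake)
  (Hold, SIG_FAIL) → (Retreat, rotate)  ← event matches
event = SIG_FAIL selects (Retreat, rotate)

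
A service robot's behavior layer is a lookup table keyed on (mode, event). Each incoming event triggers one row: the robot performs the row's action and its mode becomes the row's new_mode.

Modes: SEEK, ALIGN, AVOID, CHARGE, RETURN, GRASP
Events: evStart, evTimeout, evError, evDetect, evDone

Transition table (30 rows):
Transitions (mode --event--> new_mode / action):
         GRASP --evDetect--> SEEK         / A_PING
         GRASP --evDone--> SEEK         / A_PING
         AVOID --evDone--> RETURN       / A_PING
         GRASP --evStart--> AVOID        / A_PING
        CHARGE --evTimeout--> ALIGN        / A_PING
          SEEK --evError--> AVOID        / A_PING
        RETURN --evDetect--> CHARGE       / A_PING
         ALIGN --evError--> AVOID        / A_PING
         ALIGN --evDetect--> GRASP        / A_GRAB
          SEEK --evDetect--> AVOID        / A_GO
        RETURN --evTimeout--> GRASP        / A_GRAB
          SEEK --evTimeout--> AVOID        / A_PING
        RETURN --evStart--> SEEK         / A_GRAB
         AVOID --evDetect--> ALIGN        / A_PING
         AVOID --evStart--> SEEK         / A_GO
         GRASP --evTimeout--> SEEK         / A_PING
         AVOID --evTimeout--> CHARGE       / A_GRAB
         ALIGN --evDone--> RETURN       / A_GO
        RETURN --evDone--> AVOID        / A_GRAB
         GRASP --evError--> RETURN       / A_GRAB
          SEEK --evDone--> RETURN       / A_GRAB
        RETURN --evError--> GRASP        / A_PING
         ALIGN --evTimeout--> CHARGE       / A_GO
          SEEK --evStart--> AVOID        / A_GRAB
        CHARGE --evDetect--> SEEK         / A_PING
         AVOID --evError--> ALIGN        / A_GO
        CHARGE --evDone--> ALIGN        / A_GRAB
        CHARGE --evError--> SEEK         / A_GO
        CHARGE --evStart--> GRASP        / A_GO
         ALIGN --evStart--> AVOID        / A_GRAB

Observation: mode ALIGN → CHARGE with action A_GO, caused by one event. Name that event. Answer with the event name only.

evTimeout

try evStart: (ALIGN, evStart) → (AVOID, A_GRAB)
try evTimeout: (ALIGN, evTimeout) → (CHARGE, A_GO)  ← matches
try evError: (ALIGN, evError) → (AVOID, A_PING)
try evDetect: (ALIGN, evDetect) → (GRASP, A_GRAB)
try evDone: (ALIGN, evDone) → (RETURN, A_GO)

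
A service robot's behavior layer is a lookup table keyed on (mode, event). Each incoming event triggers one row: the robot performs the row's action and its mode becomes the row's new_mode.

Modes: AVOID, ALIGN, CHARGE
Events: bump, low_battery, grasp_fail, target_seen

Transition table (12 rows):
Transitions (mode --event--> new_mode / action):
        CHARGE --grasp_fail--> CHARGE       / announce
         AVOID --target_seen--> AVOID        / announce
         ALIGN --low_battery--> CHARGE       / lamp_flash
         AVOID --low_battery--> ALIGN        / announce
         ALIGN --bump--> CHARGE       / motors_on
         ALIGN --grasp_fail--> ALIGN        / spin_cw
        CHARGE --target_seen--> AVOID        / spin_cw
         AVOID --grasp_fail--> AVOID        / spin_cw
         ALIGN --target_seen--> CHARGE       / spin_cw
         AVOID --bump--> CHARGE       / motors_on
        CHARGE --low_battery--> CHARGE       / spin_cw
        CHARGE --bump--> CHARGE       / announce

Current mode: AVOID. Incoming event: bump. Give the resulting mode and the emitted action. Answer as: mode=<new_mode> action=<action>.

current mode = AVOID; filter table to that mode:
  (AVOID, target_seen) → (AVOID, announce)
  (AVOID, low_battery) → (ALIGN, announce)
  (AVOID, grasp_fail) → (AVOID, spin_cw)
  (AVOID, bump) → (CHARGE, motors_on)  ← event matches
event = bump selects (CHARGE, motors_on)

mode=CHARGE action=motors_on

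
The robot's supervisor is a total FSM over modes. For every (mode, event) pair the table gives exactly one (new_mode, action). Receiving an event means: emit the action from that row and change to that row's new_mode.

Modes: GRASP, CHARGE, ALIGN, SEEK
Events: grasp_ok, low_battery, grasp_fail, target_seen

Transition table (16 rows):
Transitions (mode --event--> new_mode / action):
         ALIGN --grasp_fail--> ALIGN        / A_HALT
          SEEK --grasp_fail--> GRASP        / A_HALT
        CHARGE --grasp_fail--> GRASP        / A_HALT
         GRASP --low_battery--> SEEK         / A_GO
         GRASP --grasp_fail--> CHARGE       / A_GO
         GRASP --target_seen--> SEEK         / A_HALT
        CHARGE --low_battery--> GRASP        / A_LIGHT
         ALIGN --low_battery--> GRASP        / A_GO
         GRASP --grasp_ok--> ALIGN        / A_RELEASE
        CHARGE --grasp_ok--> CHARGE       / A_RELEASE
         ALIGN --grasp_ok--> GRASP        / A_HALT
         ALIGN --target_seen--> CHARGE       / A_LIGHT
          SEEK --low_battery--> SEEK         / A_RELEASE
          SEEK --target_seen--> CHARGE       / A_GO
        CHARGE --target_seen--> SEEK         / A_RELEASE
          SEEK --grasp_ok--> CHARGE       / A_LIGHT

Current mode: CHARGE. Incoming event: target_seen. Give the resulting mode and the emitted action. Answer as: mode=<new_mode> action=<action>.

current mode = CHARGE; filter table to that mode:
  (CHARGE, grasp_fail) → (GRASP, A_HALT)
  (CHARGE, low_battery) → (GRASP, A_LIGHT)
  (CHARGE, grasp_ok) → (CHARGE, A_RELEASE)
  (CHARGE, target_seen) → (SEEK, A_RELEASE)  ← event matches
event = target_seen selects (SEEK, A_RELEASE)

mode=SEEK action=A_RELEASE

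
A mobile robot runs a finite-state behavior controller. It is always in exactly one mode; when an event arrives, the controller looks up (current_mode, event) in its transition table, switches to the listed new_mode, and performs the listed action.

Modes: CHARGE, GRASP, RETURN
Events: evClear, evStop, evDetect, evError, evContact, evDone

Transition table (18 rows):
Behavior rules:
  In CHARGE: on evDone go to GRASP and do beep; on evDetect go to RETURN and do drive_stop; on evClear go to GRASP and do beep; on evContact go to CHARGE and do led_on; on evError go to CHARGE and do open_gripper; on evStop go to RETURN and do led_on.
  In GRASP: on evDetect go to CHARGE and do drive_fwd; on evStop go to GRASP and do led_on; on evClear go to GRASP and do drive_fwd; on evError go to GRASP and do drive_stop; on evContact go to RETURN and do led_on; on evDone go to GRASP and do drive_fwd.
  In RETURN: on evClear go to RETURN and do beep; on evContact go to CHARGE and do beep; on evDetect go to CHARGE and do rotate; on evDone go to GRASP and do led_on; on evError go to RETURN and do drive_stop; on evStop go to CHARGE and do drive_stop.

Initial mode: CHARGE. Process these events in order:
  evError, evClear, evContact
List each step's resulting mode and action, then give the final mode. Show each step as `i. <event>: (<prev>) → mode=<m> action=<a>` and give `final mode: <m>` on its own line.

final mode: RETURN

1. evError: (CHARGE) → mode=CHARGE action=open_gripper
2. evClear: (CHARGE) → mode=GRASP action=beep
3. evContact: (GRASP) → mode=RETURN action=led_on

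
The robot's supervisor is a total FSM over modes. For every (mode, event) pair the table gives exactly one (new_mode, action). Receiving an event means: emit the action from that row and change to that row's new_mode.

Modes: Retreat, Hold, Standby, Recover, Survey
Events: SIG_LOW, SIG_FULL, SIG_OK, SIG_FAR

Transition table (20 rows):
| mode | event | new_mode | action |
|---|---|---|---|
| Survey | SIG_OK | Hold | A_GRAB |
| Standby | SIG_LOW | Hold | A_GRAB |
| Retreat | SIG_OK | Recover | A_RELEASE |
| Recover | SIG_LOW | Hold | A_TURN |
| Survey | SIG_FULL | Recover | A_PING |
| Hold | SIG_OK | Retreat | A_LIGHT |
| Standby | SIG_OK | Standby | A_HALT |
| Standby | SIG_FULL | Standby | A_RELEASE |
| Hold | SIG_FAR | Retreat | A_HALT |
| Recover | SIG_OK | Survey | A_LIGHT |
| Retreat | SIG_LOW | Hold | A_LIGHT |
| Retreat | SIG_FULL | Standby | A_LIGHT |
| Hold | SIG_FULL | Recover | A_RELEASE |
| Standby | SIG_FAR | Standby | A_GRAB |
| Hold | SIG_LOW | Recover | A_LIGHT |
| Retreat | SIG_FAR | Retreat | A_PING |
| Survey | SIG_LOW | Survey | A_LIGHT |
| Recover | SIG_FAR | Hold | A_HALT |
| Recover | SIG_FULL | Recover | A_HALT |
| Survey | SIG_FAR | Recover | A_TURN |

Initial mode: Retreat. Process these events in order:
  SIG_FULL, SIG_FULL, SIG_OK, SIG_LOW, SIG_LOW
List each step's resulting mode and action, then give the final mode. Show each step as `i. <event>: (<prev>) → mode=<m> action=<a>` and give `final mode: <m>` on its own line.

1. SIG_FULL: (Retreat) → mode=Standby action=A_LIGHT
2. SIG_FULL: (Standby) → mode=Standby action=A_RELEASE
3. SIG_OK: (Standby) → mode=Standby action=A_HALT
4. SIG_LOW: (Standby) → mode=Hold action=A_GRAB
5. SIG_LOW: (Hold) → mode=Recover action=A_LIGHT

final mode: Recover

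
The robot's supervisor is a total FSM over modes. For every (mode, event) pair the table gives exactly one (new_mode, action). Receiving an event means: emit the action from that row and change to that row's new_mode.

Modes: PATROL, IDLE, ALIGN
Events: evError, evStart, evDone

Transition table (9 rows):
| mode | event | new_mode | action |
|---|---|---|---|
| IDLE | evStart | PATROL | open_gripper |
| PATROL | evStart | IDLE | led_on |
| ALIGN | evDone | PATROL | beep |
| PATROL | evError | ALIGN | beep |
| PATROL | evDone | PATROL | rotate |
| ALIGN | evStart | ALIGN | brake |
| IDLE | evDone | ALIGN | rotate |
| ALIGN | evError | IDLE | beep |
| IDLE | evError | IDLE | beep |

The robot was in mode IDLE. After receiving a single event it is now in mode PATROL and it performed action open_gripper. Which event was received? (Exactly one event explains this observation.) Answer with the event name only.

evStart

try evError: (IDLE, evError) → (IDLE, beep)
try evStart: (IDLE, evStart) → (PATROL, open_gripper)  ← matches
try evDone: (IDLE, evDone) → (ALIGN, rotate)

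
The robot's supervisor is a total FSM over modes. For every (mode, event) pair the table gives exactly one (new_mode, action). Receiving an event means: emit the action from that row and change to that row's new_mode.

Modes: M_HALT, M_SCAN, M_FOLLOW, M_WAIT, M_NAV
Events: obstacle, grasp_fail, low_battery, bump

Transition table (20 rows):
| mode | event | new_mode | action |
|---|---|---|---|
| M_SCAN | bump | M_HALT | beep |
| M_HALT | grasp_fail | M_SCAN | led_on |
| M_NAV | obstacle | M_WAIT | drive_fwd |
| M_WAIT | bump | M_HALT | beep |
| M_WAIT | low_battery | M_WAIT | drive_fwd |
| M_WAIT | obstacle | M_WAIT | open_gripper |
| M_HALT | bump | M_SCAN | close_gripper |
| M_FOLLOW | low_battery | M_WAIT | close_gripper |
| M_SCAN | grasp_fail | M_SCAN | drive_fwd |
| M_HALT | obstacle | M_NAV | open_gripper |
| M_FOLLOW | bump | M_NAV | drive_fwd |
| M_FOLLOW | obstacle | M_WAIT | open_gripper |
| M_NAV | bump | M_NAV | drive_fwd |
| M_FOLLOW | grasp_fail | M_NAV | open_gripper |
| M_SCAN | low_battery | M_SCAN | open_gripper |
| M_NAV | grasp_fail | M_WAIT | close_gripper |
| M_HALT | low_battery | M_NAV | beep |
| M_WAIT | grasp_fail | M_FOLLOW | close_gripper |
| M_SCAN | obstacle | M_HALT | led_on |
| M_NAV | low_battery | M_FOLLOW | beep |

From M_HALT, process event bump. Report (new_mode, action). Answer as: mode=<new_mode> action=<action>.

mode=M_SCAN action=close_gripper

current mode = M_HALT; filter table to that mode:
  (M_HALT, grasp_fail) → (M_SCAN, led_on)
  (M_HALT, bump) → (M_SCAN, close_gripper)  ← event matches
  (M_HALT, obstacle) → (M_NAV, open_gripper)
  (M_HALT, low_battery) → (M_NAV, beep)
event = bump selects (M_SCAN, close_gripper)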